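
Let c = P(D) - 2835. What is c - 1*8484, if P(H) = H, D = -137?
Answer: -11456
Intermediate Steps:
c = -2972 (c = -137 - 2835 = -2972)
c - 1*8484 = -2972 - 1*8484 = -2972 - 8484 = -11456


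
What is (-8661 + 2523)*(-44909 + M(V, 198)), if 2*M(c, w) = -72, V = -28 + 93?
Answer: 275872410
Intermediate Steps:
V = 65
M(c, w) = -36 (M(c, w) = (1/2)*(-72) = -36)
(-8661 + 2523)*(-44909 + M(V, 198)) = (-8661 + 2523)*(-44909 - 36) = -6138*(-44945) = 275872410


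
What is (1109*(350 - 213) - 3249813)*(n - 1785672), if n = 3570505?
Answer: -5529198454040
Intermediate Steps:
(1109*(350 - 213) - 3249813)*(n - 1785672) = (1109*(350 - 213) - 3249813)*(3570505 - 1785672) = (1109*137 - 3249813)*1784833 = (151933 - 3249813)*1784833 = -3097880*1784833 = -5529198454040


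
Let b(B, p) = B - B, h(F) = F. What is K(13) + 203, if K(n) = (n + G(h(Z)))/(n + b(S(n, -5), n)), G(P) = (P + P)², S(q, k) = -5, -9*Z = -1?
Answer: 214816/1053 ≈ 204.00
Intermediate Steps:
Z = ⅑ (Z = -⅑*(-1) = ⅑ ≈ 0.11111)
G(P) = 4*P² (G(P) = (2*P)² = 4*P²)
b(B, p) = 0
K(n) = (4/81 + n)/n (K(n) = (n + 4*(⅑)²)/(n + 0) = (n + 4*(1/81))/n = (n + 4/81)/n = (4/81 + n)/n)
K(13) + 203 = (4/81 + 13)/13 + 203 = (1/13)*(1057/81) + 203 = 1057/1053 + 203 = 214816/1053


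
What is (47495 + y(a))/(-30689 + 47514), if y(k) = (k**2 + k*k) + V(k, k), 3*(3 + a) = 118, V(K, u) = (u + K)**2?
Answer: 166247/50475 ≈ 3.2937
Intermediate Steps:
V(K, u) = (K + u)**2
a = 109/3 (a = -3 + (1/3)*118 = -3 + 118/3 = 109/3 ≈ 36.333)
y(k) = 6*k**2 (y(k) = (k**2 + k*k) + (k + k)**2 = (k**2 + k**2) + (2*k)**2 = 2*k**2 + 4*k**2 = 6*k**2)
(47495 + y(a))/(-30689 + 47514) = (47495 + 6*(109/3)**2)/(-30689 + 47514) = (47495 + 6*(11881/9))/16825 = (47495 + 23762/3)*(1/16825) = (166247/3)*(1/16825) = 166247/50475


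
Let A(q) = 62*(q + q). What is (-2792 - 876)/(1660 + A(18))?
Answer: -131/139 ≈ -0.94245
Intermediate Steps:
A(q) = 124*q (A(q) = 62*(2*q) = 124*q)
(-2792 - 876)/(1660 + A(18)) = (-2792 - 876)/(1660 + 124*18) = -3668/(1660 + 2232) = -3668/3892 = -3668*1/3892 = -131/139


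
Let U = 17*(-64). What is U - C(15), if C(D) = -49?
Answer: -1039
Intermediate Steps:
U = -1088
U - C(15) = -1088 - 1*(-49) = -1088 + 49 = -1039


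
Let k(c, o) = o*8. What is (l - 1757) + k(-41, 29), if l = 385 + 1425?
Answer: 285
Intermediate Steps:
k(c, o) = 8*o
l = 1810
(l - 1757) + k(-41, 29) = (1810 - 1757) + 8*29 = 53 + 232 = 285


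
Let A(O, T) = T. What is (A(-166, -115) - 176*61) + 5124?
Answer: -5727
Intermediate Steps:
(A(-166, -115) - 176*61) + 5124 = (-115 - 176*61) + 5124 = (-115 - 10736) + 5124 = -10851 + 5124 = -5727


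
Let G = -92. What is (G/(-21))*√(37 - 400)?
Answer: 1012*I*√3/21 ≈ 83.468*I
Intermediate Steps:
(G/(-21))*√(37 - 400) = (-92/(-21))*√(37 - 400) = (-92*(-1/21))*√(-363) = 92*(11*I*√3)/21 = 1012*I*√3/21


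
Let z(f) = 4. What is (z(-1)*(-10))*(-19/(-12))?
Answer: -190/3 ≈ -63.333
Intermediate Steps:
(z(-1)*(-10))*(-19/(-12)) = (4*(-10))*(-19/(-12)) = -(-760)*(-1)/12 = -40*19/12 = -190/3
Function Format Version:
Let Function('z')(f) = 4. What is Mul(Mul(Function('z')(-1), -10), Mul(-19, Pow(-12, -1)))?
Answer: Rational(-190, 3) ≈ -63.333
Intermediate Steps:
Mul(Mul(Function('z')(-1), -10), Mul(-19, Pow(-12, -1))) = Mul(Mul(4, -10), Mul(-19, Pow(-12, -1))) = Mul(-40, Mul(-19, Rational(-1, 12))) = Mul(-40, Rational(19, 12)) = Rational(-190, 3)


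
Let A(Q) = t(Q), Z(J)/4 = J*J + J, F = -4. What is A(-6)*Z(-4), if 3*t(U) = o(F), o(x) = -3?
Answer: -48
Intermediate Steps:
t(U) = -1 (t(U) = (⅓)*(-3) = -1)
Z(J) = 4*J + 4*J² (Z(J) = 4*(J*J + J) = 4*(J² + J) = 4*(J + J²) = 4*J + 4*J²)
A(Q) = -1
A(-6)*Z(-4) = -4*(-4)*(1 - 4) = -4*(-4)*(-3) = -1*48 = -48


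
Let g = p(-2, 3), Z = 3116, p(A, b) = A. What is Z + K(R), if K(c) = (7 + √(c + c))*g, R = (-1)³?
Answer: 3102 - 2*I*√2 ≈ 3102.0 - 2.8284*I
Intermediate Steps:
R = -1
g = -2
K(c) = -14 - 2*√2*√c (K(c) = (7 + √(c + c))*(-2) = (7 + √(2*c))*(-2) = (7 + √2*√c)*(-2) = -14 - 2*√2*√c)
Z + K(R) = 3116 + (-14 - 2*√2*√(-1)) = 3116 + (-14 - 2*√2*I) = 3116 + (-14 - 2*I*√2) = 3102 - 2*I*√2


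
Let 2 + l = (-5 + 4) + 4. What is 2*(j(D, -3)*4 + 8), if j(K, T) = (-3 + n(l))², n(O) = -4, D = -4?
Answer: 408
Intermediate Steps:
l = 1 (l = -2 + ((-5 + 4) + 4) = -2 + (-1 + 4) = -2 + 3 = 1)
j(K, T) = 49 (j(K, T) = (-3 - 4)² = (-7)² = 49)
2*(j(D, -3)*4 + 8) = 2*(49*4 + 8) = 2*(196 + 8) = 2*204 = 408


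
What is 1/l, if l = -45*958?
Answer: -1/43110 ≈ -2.3196e-5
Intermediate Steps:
l = -43110
1/l = 1/(-43110) = -1/43110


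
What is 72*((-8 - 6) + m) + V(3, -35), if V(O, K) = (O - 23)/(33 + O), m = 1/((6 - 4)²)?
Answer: -8915/9 ≈ -990.56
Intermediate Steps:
m = ¼ (m = 1/(2²) = 1/4 = ¼ ≈ 0.25000)
V(O, K) = (-23 + O)/(33 + O)
72*((-8 - 6) + m) + V(3, -35) = 72*((-8 - 6) + ¼) + (-23 + 3)/(33 + 3) = 72*(-14 + ¼) - 20/36 = 72*(-55/4) + (1/36)*(-20) = -990 - 5/9 = -8915/9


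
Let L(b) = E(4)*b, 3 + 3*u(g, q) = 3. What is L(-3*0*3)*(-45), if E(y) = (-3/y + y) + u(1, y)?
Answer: 0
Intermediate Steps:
u(g, q) = 0 (u(g, q) = -1 + (⅓)*3 = -1 + 1 = 0)
E(y) = y - 3/y (E(y) = (-3/y + y) + 0 = (y - 3/y) + 0 = y - 3/y)
L(b) = 13*b/4 (L(b) = (4 - 3/4)*b = (4 - 3*¼)*b = (4 - ¾)*b = 13*b/4)
L(-3*0*3)*(-45) = (13*(-3*0*3)/4)*(-45) = (13*(0*3)/4)*(-45) = ((13/4)*0)*(-45) = 0*(-45) = 0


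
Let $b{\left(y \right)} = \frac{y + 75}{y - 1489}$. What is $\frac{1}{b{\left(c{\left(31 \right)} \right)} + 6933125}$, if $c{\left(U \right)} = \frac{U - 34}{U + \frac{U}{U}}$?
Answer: $\frac{2803}{19433549234} \approx 1.4424 \cdot 10^{-7}$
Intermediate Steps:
$c{\left(U \right)} = \frac{-34 + U}{1 + U}$ ($c{\left(U \right)} = \frac{-34 + U}{U + 1} = \frac{-34 + U}{1 + U}$)
$b{\left(y \right)} = \frac{75 + y}{-1489 + y}$
$\frac{1}{b{\left(c{\left(31 \right)} \right)} + 6933125} = \frac{1}{\frac{75 + \frac{-34 + 31}{1 + 31}}{-1489 + \frac{-34 + 31}{1 + 31}} + 6933125} = \frac{1}{\frac{75 + \frac{1}{32} \left(-3\right)}{-1489 + \frac{1}{32} \left(-3\right)} + 6933125} = \frac{1}{\frac{75 - \frac{3}{32}}{-1489 - \frac{3}{32}} + 6933125} = \frac{1}{\frac{1}{- \frac{47651}{32}} \cdot \frac{2397}{32} + 6933125} = \frac{1}{\left(- \frac{32}{47651}\right) \frac{2397}{32} + 6933125} = \frac{1}{- \frac{141}{2803} + 6933125} = \frac{1}{\frac{19433549234}{2803}} = \frac{2803}{19433549234}$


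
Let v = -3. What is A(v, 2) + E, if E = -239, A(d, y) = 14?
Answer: -225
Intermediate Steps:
A(v, 2) + E = 14 - 239 = -225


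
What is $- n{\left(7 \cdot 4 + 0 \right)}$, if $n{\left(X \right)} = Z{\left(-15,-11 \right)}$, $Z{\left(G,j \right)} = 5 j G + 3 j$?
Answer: $-792$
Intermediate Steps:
$Z{\left(G,j \right)} = 3 j + 5 G j$ ($Z{\left(G,j \right)} = 5 G j + 3 j = 3 j + 5 G j$)
$n{\left(X \right)} = 792$ ($n{\left(X \right)} = - 11 \left(3 + 5 \left(-15\right)\right) = - 11 \left(3 - 75\right) = \left(-11\right) \left(-72\right) = 792$)
$- n{\left(7 \cdot 4 + 0 \right)} = \left(-1\right) 792 = -792$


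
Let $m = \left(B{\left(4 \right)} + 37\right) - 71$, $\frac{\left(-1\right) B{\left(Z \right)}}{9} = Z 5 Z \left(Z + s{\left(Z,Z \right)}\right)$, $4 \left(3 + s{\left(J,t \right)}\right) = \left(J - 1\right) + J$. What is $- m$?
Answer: $2014$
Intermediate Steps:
$s{\left(J,t \right)} = - \frac{13}{4} + \frac{J}{2}$ ($s{\left(J,t \right)} = -3 + \frac{\left(J - 1\right) + J}{4} = -3 + \frac{\left(-1 + J\right) + J}{4} = -3 + \frac{-1 + 2 J}{4} = -3 + \left(- \frac{1}{4} + \frac{J}{2}\right) = - \frac{13}{4} + \frac{J}{2}$)
$B{\left(Z \right)} = - 45 Z^{2} \left(- \frac{13}{4} + \frac{3 Z}{2}\right)$ ($B{\left(Z \right)} = - 9 Z 5 Z \left(Z + \left(- \frac{13}{4} + \frac{Z}{2}\right)\right) = - 9 \cdot 5 Z Z \left(- \frac{13}{4} + \frac{3 Z}{2}\right) = - 9 \cdot 5 Z^{2} \left(- \frac{13}{4} + \frac{3 Z}{2}\right) = - 45 Z^{2} \left(- \frac{13}{4} + \frac{3 Z}{2}\right)$)
$m = -2014$ ($m = \left(\frac{45 \cdot 4^{2} \left(13 - 24\right)}{4} + 37\right) - 71 = \left(\frac{45}{4} \cdot 16 \left(13 - 24\right) + 37\right) - 71 = \left(\frac{45}{4} \cdot 16 \left(-11\right) + 37\right) - 71 = \left(-1980 + 37\right) - 71 = -1943 - 71 = -2014$)
$- m = \left(-1\right) \left(-2014\right) = 2014$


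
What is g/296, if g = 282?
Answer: 141/148 ≈ 0.95270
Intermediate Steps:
g/296 = 282/296 = 282*(1/296) = 141/148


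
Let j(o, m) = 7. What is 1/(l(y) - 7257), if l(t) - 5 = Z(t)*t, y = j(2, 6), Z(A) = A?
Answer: -1/7203 ≈ -0.00013883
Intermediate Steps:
y = 7
l(t) = 5 + t² (l(t) = 5 + t*t = 5 + t²)
1/(l(y) - 7257) = 1/((5 + 7²) - 7257) = 1/((5 + 49) - 7257) = 1/(54 - 7257) = 1/(-7203) = -1/7203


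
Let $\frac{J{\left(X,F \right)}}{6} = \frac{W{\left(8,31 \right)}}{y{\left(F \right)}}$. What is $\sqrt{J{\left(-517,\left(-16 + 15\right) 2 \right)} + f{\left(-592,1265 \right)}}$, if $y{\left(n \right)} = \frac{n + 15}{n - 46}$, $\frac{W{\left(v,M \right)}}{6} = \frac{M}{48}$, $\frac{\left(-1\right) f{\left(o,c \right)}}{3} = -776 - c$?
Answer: $\frac{\sqrt{1020279}}{13} \approx 77.699$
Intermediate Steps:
$f{\left(o,c \right)} = 2328 + 3 c$ ($f{\left(o,c \right)} = - 3 \left(-776 - c\right) = 2328 + 3 c$)
$W{\left(v,M \right)} = \frac{M}{8}$ ($W{\left(v,M \right)} = 6 \frac{M}{48} = \frac{M}{8}$)
$y{\left(n \right)} = \frac{15 + n}{-46 + n}$
$J{\left(X,F \right)} = \frac{93 \left(-46 + F\right)}{4 \left(15 + F\right)}$ ($J{\left(X,F \right)} = 6 \frac{\frac{1}{8} \cdot 31}{\frac{1}{-46 + F} \left(15 + F\right)} = 6 \frac{31 \frac{-46 + F}{15 + F}}{8} = 6 \frac{31 \left(-46 + F\right)}{8 \left(15 + F\right)} = \frac{93 \left(-46 + F\right)}{4 \left(15 + F\right)}$)
$\sqrt{J{\left(-517,\left(-16 + 15\right) 2 \right)} + f{\left(-592,1265 \right)}} = \sqrt{\frac{93 \left(-46 + \left(-16 + 15\right) 2\right)}{4 \left(15 + \left(-16 + 15\right) 2\right)} + \left(2328 + 3 \cdot 1265\right)} = \sqrt{\frac{93 \left(-46 - 2\right)}{4 \left(15 - 2\right)} + \left(2328 + 3795\right)} = \sqrt{\frac{93 \left(-46 - 2\right)}{4 \left(15 - 2\right)} + 6123} = \sqrt{\frac{93}{4} \cdot \frac{1}{13} \left(-48\right) + 6123} = \sqrt{- \frac{1116}{13} + 6123} = \sqrt{\frac{78483}{13}} = \frac{\sqrt{1020279}}{13}$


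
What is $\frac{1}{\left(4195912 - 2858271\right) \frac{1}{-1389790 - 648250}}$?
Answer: $- \frac{2038040}{1337641} \approx -1.5236$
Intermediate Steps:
$\frac{1}{\left(4195912 - 2858271\right) \frac{1}{-1389790 - 648250}} = \frac{1}{1337641 \frac{1}{-2038040}} = \frac{1}{1337641 \left(- \frac{1}{2038040}\right)} = \frac{1}{- \frac{1337641}{2038040}} = - \frac{2038040}{1337641}$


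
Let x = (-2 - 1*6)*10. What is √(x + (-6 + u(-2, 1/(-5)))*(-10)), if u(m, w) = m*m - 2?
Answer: 2*I*√10 ≈ 6.3246*I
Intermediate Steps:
u(m, w) = -2 + m² (u(m, w) = m² - 2 = -2 + m²)
x = -80 (x = (-2 - 6)*10 = -8*10 = -80)
√(x + (-6 + u(-2, 1/(-5)))*(-10)) = √(-80 + (-6 + (-2 + (-2)²))*(-10)) = √(-80 + (-6 + (-2 + 4))*(-10)) = √(-80 + (-6 + 2)*(-10)) = √(-80 - 4*(-10)) = √(-80 + 40) = √(-40) = 2*I*√10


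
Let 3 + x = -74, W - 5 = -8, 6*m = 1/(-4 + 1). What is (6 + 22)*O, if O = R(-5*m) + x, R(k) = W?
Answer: -2240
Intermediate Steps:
m = -1/18 (m = 1/(6*(-4 + 1)) = (⅙)/(-3) = (⅙)*(-⅓) = -1/18 ≈ -0.055556)
W = -3 (W = 5 - 8 = -3)
R(k) = -3
x = -77 (x = -3 - 74 = -77)
O = -80 (O = -3 - 77 = -80)
(6 + 22)*O = (6 + 22)*(-80) = 28*(-80) = -2240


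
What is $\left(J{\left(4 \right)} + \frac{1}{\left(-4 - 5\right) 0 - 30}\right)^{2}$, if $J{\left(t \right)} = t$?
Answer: $\frac{14161}{900} \approx 15.734$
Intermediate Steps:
$\left(J{\left(4 \right)} + \frac{1}{\left(-4 - 5\right) 0 - 30}\right)^{2} = \left(4 + \frac{1}{\left(-4 - 5\right) 0 - 30}\right)^{2} = \left(4 + \frac{1}{\left(-9\right) 0 - 30}\right)^{2} = \left(4 + \frac{1}{0 - 30}\right)^{2} = \left(4 + \frac{1}{-30}\right)^{2} = \left(4 - \frac{1}{30}\right)^{2} = \left(\frac{119}{30}\right)^{2} = \frac{14161}{900}$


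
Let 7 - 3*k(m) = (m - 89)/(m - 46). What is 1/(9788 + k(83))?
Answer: 111/1086733 ≈ 0.00010214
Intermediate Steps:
k(m) = 7/3 - (-89 + m)/(3*(-46 + m)) (k(m) = 7/3 - (m - 89)/(3*(m - 46)) = 7/3 - (-89 + m)/(3*(-46 + m)))
1/(9788 + k(83)) = 1/(9788 + (-233 + 6*83)/(3*(-46 + 83))) = 1/(9788 + (1/3)*(-233 + 498)/37) = 1/(9788 + (1/3)*(1/37)*265) = 1/(9788 + 265/111) = 1/(1086733/111) = 111/1086733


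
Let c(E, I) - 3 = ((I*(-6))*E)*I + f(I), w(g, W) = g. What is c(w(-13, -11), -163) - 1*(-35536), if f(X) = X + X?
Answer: 2107595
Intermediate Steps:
f(X) = 2*X
c(E, I) = 3 + 2*I - 6*E*I**2 (c(E, I) = 3 + (((I*(-6))*E)*I + 2*I) = 3 + (((-6*I)*E)*I + 2*I) = 3 + ((-6*E*I)*I + 2*I) = 3 + (-6*E*I**2 + 2*I) = 3 + (2*I - 6*E*I**2) = 3 + 2*I - 6*E*I**2)
c(w(-13, -11), -163) - 1*(-35536) = (3 + 2*(-163) - 6*(-13)*(-163)**2) - 1*(-35536) = (3 - 326 - 6*(-13)*26569) + 35536 = (3 - 326 + 2072382) + 35536 = 2072059 + 35536 = 2107595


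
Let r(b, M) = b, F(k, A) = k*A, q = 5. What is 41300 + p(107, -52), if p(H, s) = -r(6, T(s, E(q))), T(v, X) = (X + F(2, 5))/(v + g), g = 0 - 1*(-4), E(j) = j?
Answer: 41294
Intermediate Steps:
F(k, A) = A*k
g = 4 (g = 0 + 4 = 4)
T(v, X) = (10 + X)/(4 + v) (T(v, X) = (X + 5*2)/(v + 4) = (X + 10)/(4 + v) = (10 + X)/(4 + v))
p(H, s) = -6 (p(H, s) = -1*6 = -6)
41300 + p(107, -52) = 41300 - 6 = 41294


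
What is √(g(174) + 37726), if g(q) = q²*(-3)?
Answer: I*√53102 ≈ 230.44*I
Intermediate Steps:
g(q) = -3*q²
√(g(174) + 37726) = √(-3*174² + 37726) = √(-3*30276 + 37726) = √(-90828 + 37726) = √(-53102) = I*√53102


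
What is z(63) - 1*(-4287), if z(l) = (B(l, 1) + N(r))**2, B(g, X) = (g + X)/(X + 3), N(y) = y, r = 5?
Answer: 4728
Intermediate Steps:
B(g, X) = (X + g)/(3 + X)
z(l) = (21/4 + l/4)**2 (z(l) = ((1 + l)/(3 + 1) + 5)**2 = ((1 + l)/4 + 5)**2 = ((1/4 + l/4) + 5)**2 = (21/4 + l/4)**2)
z(63) - 1*(-4287) = (21 + 63)**2/16 - 1*(-4287) = (1/16)*84**2 + 4287 = (1/16)*7056 + 4287 = 441 + 4287 = 4728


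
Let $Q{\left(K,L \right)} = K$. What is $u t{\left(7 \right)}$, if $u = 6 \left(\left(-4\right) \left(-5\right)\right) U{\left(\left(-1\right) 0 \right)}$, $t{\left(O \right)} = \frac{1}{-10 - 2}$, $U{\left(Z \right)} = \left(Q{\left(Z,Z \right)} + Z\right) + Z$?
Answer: $0$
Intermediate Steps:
$U{\left(Z \right)} = 3 Z$ ($U{\left(Z \right)} = \left(Z + Z\right) + Z = 2 Z + Z = 3 Z$)
$t{\left(O \right)} = - \frac{1}{12}$ ($t{\left(O \right)} = \frac{1}{-12} = - \frac{1}{12}$)
$u = 0$ ($u = 6 \left(\left(-4\right) \left(-5\right)\right) 3 \left(\left(-1\right) 0\right) = 6 \cdot 20 \cdot 3 \cdot 0 = 120 \cdot 0 = 0$)
$u t{\left(7 \right)} = 0 \left(- \frac{1}{12}\right) = 0$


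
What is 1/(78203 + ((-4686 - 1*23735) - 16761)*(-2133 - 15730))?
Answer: 1/807164269 ≈ 1.2389e-9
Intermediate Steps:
1/(78203 + ((-4686 - 1*23735) - 16761)*(-2133 - 15730)) = 1/(78203 + ((-4686 - 23735) - 16761)*(-17863)) = 1/(78203 + (-28421 - 16761)*(-17863)) = 1/(78203 - 45182*(-17863)) = 1/(78203 + 807086066) = 1/807164269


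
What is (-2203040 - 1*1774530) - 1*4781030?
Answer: -8758600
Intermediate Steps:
(-2203040 - 1*1774530) - 1*4781030 = (-2203040 - 1774530) - 4781030 = -3977570 - 4781030 = -8758600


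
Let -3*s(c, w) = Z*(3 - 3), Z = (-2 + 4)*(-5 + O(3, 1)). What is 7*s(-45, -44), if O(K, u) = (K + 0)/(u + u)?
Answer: 0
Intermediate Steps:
O(K, u) = K/(2*u) (O(K, u) = K/((2*u)) = K*(1/(2*u)) = K/(2*u))
Z = -7 (Z = (-2 + 4)*(-5 + (½)*3/1) = 2*(-5 + (½)*3*1) = 2*(-5 + 3/2) = 2*(-7/2) = -7)
s(c, w) = 0 (s(c, w) = -(-7)*(3 - 3)/3 = -(-7)*0/3 = -⅓*0 = 0)
7*s(-45, -44) = 7*0 = 0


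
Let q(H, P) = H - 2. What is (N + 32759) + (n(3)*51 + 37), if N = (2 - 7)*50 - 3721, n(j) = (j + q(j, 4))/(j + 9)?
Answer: 28842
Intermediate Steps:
q(H, P) = -2 + H
n(j) = (-2 + 2*j)/(9 + j) (n(j) = (j + (-2 + j))/(j + 9) = (-2 + 2*j)/(9 + j))
N = -3971 (N = -5*50 - 3721 = -250 - 3721 = -3971)
(N + 32759) + (n(3)*51 + 37) = (-3971 + 32759) + ((2*(-1 + 3)/(9 + 3))*51 + 37) = 28788 + ((2*2/12)*51 + 37) = 28788 + ((2*(1/12)*2)*51 + 37) = 28788 + ((⅓)*51 + 37) = 28788 + (17 + 37) = 28788 + 54 = 28842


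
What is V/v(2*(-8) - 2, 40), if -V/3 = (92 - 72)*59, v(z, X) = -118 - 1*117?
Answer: 708/47 ≈ 15.064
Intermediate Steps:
v(z, X) = -235 (v(z, X) = -118 - 117 = -235)
V = -3540 (V = -3*(92 - 72)*59 = -60*59 = -3*1180 = -3540)
V/v(2*(-8) - 2, 40) = -3540/(-235) = -3540*(-1/235) = 708/47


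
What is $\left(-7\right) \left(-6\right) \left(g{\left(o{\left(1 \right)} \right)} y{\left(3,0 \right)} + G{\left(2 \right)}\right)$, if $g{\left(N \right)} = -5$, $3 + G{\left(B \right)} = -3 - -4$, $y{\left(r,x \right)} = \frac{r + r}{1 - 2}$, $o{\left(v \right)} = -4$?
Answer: $1176$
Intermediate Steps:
$y{\left(r,x \right)} = - 2 r$ ($y{\left(r,x \right)} = \frac{2 r}{-1} = 2 r \left(-1\right) = - 2 r$)
$G{\left(B \right)} = -2$ ($G{\left(B \right)} = -3 - -1 = -3 + \left(-3 + 4\right) = -3 + 1 = -2$)
$\left(-7\right) \left(-6\right) \left(g{\left(o{\left(1 \right)} \right)} y{\left(3,0 \right)} + G{\left(2 \right)}\right) = \left(-7\right) \left(-6\right) \left(- 5 \left(\left(-2\right) 3\right) - 2\right) = 42 \left(\left(-5\right) \left(-6\right) - 2\right) = 42 \left(30 - 2\right) = 42 \cdot 28 = 1176$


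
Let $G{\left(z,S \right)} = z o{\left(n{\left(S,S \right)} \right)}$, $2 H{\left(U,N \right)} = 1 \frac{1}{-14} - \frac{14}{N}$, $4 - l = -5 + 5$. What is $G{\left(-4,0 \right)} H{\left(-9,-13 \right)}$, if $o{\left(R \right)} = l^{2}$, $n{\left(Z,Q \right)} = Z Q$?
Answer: $- \frac{2928}{91} \approx -32.176$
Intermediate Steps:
$n{\left(Z,Q \right)} = Q Z$
$l = 4$ ($l = 4 - \left(-5 + 5\right) = 4 - 0 = 4 + 0 = 4$)
$H{\left(U,N \right)} = - \frac{1}{28} - \frac{7}{N}$ ($H{\left(U,N \right)} = \frac{1 \frac{1}{-14} - \frac{14}{N}}{2} = \frac{1 \left(- \frac{1}{14}\right) - \frac{14}{N}}{2} = \frac{- \frac{1}{14} - \frac{14}{N}}{2} = - \frac{1}{28} - \frac{7}{N}$)
$o{\left(R \right)} = 16$ ($o{\left(R \right)} = 4^{2} = 16$)
$G{\left(z,S \right)} = 16 z$ ($G{\left(z,S \right)} = z 16 = 16 z$)
$G{\left(-4,0 \right)} H{\left(-9,-13 \right)} = 16 \left(-4\right) \frac{-196 - -13}{28 \left(-13\right)} = - 64 \cdot \frac{1}{28} \left(- \frac{1}{13}\right) \left(-196 + 13\right) = - 64 \cdot \frac{1}{28} \left(- \frac{1}{13}\right) \left(-183\right) = \left(-64\right) \frac{183}{364} = - \frac{2928}{91}$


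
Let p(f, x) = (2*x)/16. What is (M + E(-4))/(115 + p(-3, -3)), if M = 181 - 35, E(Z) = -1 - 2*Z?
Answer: 1224/917 ≈ 1.3348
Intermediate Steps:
p(f, x) = x/8 (p(f, x) = (2*x)*(1/16) = x/8)
M = 146
(M + E(-4))/(115 + p(-3, -3)) = (146 + (-1 - 2*(-4)))/(115 + (⅛)*(-3)) = (146 + (-1 + 8))/(115 - 3/8) = (146 + 7)/(917/8) = 153*(8/917) = 1224/917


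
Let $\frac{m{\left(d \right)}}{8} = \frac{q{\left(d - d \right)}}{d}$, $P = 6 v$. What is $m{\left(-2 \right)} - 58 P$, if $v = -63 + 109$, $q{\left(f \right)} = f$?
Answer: $-16008$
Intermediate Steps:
$v = 46$
$P = 276$ ($P = 6 \cdot 46 = 276$)
$m{\left(d \right)} = 0$ ($m{\left(d \right)} = 8 \frac{d - d}{d} = 8 \frac{0}{d} = 8 \cdot 0 = 0$)
$m{\left(-2 \right)} - 58 P = 0 - 16008 = -16008$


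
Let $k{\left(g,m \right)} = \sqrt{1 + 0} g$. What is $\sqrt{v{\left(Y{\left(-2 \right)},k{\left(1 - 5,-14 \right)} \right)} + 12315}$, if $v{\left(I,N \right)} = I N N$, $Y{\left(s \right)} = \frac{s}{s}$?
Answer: $\sqrt{12331} \approx 111.05$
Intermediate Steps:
$Y{\left(s \right)} = 1$
$k{\left(g,m \right)} = g$ ($k{\left(g,m \right)} = \sqrt{1} g = 1 g = g$)
$v{\left(I,N \right)} = I N^{2}$
$\sqrt{v{\left(Y{\left(-2 \right)},k{\left(1 - 5,-14 \right)} \right)} + 12315} = \sqrt{1 \left(1 - 5\right)^{2} + 12315} = \sqrt{1 \left(-4\right)^{2} + 12315} = \sqrt{1 \cdot 16 + 12315} = \sqrt{16 + 12315} = \sqrt{12331}$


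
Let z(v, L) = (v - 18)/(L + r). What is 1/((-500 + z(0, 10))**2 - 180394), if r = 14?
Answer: 16/1125705 ≈ 1.4213e-5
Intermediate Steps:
z(v, L) = (-18 + v)/(14 + L) (z(v, L) = (v - 18)/(L + 14) = (-18 + v)/(14 + L))
1/((-500 + z(0, 10))**2 - 180394) = 1/((-500 + (-18 + 0)/(14 + 10))**2 - 180394) = 1/((-500 - 18/24)**2 - 180394) = 1/((-500 + (1/24)*(-18))**2 - 180394) = 1/((-500 - 3/4)**2 - 180394) = 1/((-2003/4)**2 - 180394) = 1/(4012009/16 - 180394) = 1/(1125705/16) = 16/1125705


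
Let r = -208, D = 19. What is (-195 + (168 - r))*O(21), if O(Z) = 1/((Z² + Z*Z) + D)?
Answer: 181/901 ≈ 0.20089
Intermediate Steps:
O(Z) = 1/(19 + 2*Z²) (O(Z) = 1/((Z² + Z*Z) + 19) = 1/((Z² + Z²) + 19) = 1/(2*Z² + 19) = 1/(19 + 2*Z²))
(-195 + (168 - r))*O(21) = (-195 + (168 - 1*(-208)))/(19 + 2*21²) = (-195 + (168 + 208))/(19 + 2*441) = (-195 + 376)/(19 + 882) = 181/901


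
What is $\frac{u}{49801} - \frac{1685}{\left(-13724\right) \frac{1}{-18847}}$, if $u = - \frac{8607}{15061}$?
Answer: $- \frac{506799469898029}{219015435412} \approx -2314.0$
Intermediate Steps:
$u = - \frac{8607}{15061}$ ($u = \left(-8607\right) \frac{1}{15061} = - \frac{8607}{15061} \approx -0.57148$)
$\frac{u}{49801} - \frac{1685}{\left(-13724\right) \frac{1}{-18847}} = - \frac{8607}{15061 \cdot 49801} - \frac{1685}{\left(-13724\right) \frac{1}{-18847}} = \left(- \frac{8607}{15061}\right) \frac{1}{49801} - \frac{1685}{\left(-13724\right) \left(- \frac{1}{18847}\right)} = - \frac{8607}{750052861} - \frac{1685}{\frac{292}{401}} = - \frac{8607}{750052861} - \frac{675685}{292} = - \frac{506799469898029}{219015435412}$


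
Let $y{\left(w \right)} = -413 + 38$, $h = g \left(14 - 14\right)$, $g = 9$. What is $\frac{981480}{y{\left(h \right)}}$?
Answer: $- \frac{65432}{25} \approx -2617.3$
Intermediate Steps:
$h = 0$ ($h = 9 \left(14 - 14\right) = 9 \cdot 0 = 0$)
$y{\left(w \right)} = -375$
$\frac{981480}{y{\left(h \right)}} = \frac{981480}{-375} = 981480 \left(- \frac{1}{375}\right) = - \frac{65432}{25}$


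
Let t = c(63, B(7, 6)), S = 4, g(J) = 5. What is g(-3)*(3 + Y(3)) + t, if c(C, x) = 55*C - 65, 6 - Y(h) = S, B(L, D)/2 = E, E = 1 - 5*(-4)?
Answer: 3425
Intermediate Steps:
E = 21 (E = 1 + 20 = 21)
B(L, D) = 42 (B(L, D) = 2*21 = 42)
Y(h) = 2 (Y(h) = 6 - 1*4 = 6 - 4 = 2)
c(C, x) = -65 + 55*C
t = 3400 (t = -65 + 55*63 = -65 + 3465 = 3400)
g(-3)*(3 + Y(3)) + t = 5*(3 + 2) + 3400 = 5*5 + 3400 = 25 + 3400 = 3425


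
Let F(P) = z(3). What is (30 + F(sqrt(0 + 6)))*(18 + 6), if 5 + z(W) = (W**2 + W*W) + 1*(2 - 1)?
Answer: 1056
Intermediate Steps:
z(W) = -4 + 2*W**2 (z(W) = -5 + ((W**2 + W*W) + 1*(2 - 1)) = -5 + ((W**2 + W**2) + 1*1) = -5 + (2*W**2 + 1) = -5 + (1 + 2*W**2) = -4 + 2*W**2)
F(P) = 14 (F(P) = -4 + 2*3**2 = -4 + 2*9 = -4 + 18 = 14)
(30 + F(sqrt(0 + 6)))*(18 + 6) = (30 + 14)*(18 + 6) = 44*24 = 1056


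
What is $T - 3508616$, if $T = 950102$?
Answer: $-2558514$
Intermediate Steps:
$T - 3508616 = 950102 - 3508616 = -2558514$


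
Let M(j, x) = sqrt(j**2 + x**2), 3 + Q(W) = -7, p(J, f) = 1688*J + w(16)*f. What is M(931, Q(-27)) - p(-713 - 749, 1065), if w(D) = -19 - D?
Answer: 2505131 + sqrt(866861) ≈ 2.5061e+6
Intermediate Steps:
p(J, f) = -35*f + 1688*J (p(J, f) = 1688*J + (-19 - 1*16)*f = 1688*J + (-19 - 16)*f = 1688*J - 35*f = -35*f + 1688*J)
Q(W) = -10 (Q(W) = -3 - 7 = -10)
M(931, Q(-27)) - p(-713 - 749, 1065) = sqrt(931**2 + (-10)**2) - (-35*1065 + 1688*(-713 - 749)) = sqrt(866761 + 100) - (-37275 + 1688*(-1462)) = sqrt(866861) - (-37275 - 2467856) = sqrt(866861) - 1*(-2505131) = sqrt(866861) + 2505131 = 2505131 + sqrt(866861)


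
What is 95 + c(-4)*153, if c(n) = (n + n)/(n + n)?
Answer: 248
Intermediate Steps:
c(n) = 1 (c(n) = (2*n)/((2*n)) = (2*n)*(1/(2*n)) = 1)
95 + c(-4)*153 = 95 + 1*153 = 95 + 153 = 248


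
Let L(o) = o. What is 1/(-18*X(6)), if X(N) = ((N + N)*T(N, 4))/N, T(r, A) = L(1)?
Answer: -1/36 ≈ -0.027778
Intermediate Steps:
T(r, A) = 1
X(N) = 2 (X(N) = ((N + N)*1)/N = ((2*N)*1)/N = (2*N)/N = 2)
1/(-18*X(6)) = 1/(-18*2) = 1/(-36) = -1/36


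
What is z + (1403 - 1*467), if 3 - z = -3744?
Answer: 4683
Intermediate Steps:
z = 3747 (z = 3 - 1*(-3744) = 3 + 3744 = 3747)
z + (1403 - 1*467) = 3747 + (1403 - 1*467) = 3747 + (1403 - 467) = 3747 + 936 = 4683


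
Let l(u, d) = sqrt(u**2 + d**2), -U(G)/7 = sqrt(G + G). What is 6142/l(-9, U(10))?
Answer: 6142*sqrt(1061)/1061 ≈ 188.56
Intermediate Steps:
U(G) = -7*sqrt(2)*sqrt(G) (U(G) = -7*sqrt(G + G) = -7*sqrt(2)*sqrt(G))
l(u, d) = sqrt(d**2 + u**2)
6142/l(-9, U(10)) = 6142/(sqrt((-7*sqrt(2)*sqrt(10))**2 + (-9)**2)) = 6142/(sqrt((-14*sqrt(5))**2 + 81)) = 6142/(sqrt(980 + 81)) = 6142/(sqrt(1061)) = 6142*(sqrt(1061)/1061) = 6142*sqrt(1061)/1061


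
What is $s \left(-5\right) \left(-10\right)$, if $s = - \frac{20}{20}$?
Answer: $-50$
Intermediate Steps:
$s = -1$ ($s = \left(-20\right) \frac{1}{20} = -1$)
$s \left(-5\right) \left(-10\right) = \left(-1\right) \left(-5\right) \left(-10\right) = 5 \left(-10\right) = -50$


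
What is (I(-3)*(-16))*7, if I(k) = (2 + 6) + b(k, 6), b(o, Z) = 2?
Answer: -1120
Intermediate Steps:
I(k) = 10 (I(k) = (2 + 6) + 2 = 8 + 2 = 10)
(I(-3)*(-16))*7 = (10*(-16))*7 = -160*7 = -1120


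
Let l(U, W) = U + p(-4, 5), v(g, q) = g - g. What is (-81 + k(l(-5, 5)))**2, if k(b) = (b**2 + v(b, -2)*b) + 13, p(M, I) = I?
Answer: 4624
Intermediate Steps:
v(g, q) = 0
l(U, W) = 5 + U (l(U, W) = U + 5 = 5 + U)
k(b) = 13 + b**2 (k(b) = (b**2 + 0*b) + 13 = (b**2 + 0) + 13 = b**2 + 13 = 13 + b**2)
(-81 + k(l(-5, 5)))**2 = (-81 + (13 + (5 - 5)**2))**2 = (-81 + (13 + 0**2))**2 = (-81 + (13 + 0))**2 = (-81 + 13)**2 = (-68)**2 = 4624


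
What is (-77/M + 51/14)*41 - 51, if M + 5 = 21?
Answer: -11083/112 ≈ -98.955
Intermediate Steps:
M = 16 (M = -5 + 21 = 16)
(-77/M + 51/14)*41 - 51 = (-77/16 + 51/14)*41 - 51 = -131/112*41 - 51 = -5371/112 - 51 = -11083/112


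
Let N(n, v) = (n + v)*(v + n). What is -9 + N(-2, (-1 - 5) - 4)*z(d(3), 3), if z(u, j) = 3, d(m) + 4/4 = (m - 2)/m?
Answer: 423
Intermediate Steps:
d(m) = -1 + (-2 + m)/m (d(m) = -1 + (m - 2)/m = -1 + (-2 + m)/m)
N(n, v) = (n + v)**2 (N(n, v) = (n + v)*(n + v) = (n + v)**2)
-9 + N(-2, (-1 - 5) - 4)*z(d(3), 3) = -9 + (-2 + ((-1 - 5) - 4))**2*3 = -9 + (-2 + (-6 - 4))**2*3 = -9 + (-2 - 10)**2*3 = -9 + (-12)**2*3 = -9 + 144*3 = -9 + 432 = 423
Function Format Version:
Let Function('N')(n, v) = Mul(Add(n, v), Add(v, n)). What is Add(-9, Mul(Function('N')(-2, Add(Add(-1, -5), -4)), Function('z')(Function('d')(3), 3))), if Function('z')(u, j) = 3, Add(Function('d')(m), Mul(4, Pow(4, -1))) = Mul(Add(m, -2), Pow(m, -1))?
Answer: 423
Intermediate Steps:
Function('d')(m) = Add(-1, Mul(Pow(m, -1), Add(-2, m))) (Function('d')(m) = Add(-1, Mul(Add(m, -2), Pow(m, -1))) = Add(-1, Mul(Add(-2, m), Pow(m, -1))) = Add(-1, Mul(Pow(m, -1), Add(-2, m))))
Function('N')(n, v) = Pow(Add(n, v), 2) (Function('N')(n, v) = Mul(Add(n, v), Add(n, v)) = Pow(Add(n, v), 2))
Add(-9, Mul(Function('N')(-2, Add(Add(-1, -5), -4)), Function('z')(Function('d')(3), 3))) = Add(-9, Mul(Pow(Add(-2, Add(Add(-1, -5), -4)), 2), 3)) = Add(-9, Mul(Pow(Add(-2, Add(-6, -4)), 2), 3)) = Add(-9, Mul(Pow(Add(-2, -10), 2), 3)) = Add(-9, Mul(Pow(-12, 2), 3)) = Add(-9, Mul(144, 3)) = Add(-9, 432) = 423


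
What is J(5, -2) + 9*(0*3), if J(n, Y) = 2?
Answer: 2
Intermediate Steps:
J(5, -2) + 9*(0*3) = 2 + 9*(0*3) = 2 + 9*0 = 2 + 0 = 2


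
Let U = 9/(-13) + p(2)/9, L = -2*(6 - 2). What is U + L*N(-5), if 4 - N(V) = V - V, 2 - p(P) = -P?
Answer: -3773/117 ≈ -32.248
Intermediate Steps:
p(P) = 2 + P (p(P) = 2 - (-1)*P = 2 + P)
L = -8 (L = -2*4 = -8)
U = -29/117 (U = 9/(-13) + (2 + 2)/9 = 9*(-1/13) + 4*(⅑) = -9/13 + 4/9 = -29/117 ≈ -0.24786)
N(V) = 4 (N(V) = 4 - (V - V) = 4 - 1*0 = 4 + 0 = 4)
U + L*N(-5) = -29/117 - 8*4 = -29/117 - 32 = -3773/117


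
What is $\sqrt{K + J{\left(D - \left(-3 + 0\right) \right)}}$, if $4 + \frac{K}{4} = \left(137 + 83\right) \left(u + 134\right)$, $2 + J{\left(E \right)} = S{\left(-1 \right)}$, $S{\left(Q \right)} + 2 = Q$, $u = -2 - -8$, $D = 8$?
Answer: $\sqrt{123179} \approx 350.97$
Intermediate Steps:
$u = 6$ ($u = -2 + 8 = 6$)
$S{\left(Q \right)} = -2 + Q$
$J{\left(E \right)} = -5$ ($J{\left(E \right)} = -2 - 3 = -5$)
$K = 123184$ ($K = -16 + 4 \left(137 + 83\right) \left(6 + 134\right) = -16 + 4 \cdot 220 \cdot 140 = -16 + 4 \cdot 30800 = -16 + 123200 = 123184$)
$\sqrt{K + J{\left(D - \left(-3 + 0\right) \right)}} = \sqrt{123184 - 5} = \sqrt{123179}$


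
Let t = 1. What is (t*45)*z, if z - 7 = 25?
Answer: 1440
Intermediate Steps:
z = 32 (z = 7 + 25 = 32)
(t*45)*z = (1*45)*32 = 45*32 = 1440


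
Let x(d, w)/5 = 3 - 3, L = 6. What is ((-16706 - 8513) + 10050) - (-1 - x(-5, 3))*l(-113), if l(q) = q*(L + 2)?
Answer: -16073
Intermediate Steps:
l(q) = 8*q (l(q) = q*(6 + 2) = q*8 = 8*q)
x(d, w) = 0 (x(d, w) = 5*(3 - 3) = 5*0 = 0)
((-16706 - 8513) + 10050) - (-1 - x(-5, 3))*l(-113) = ((-16706 - 8513) + 10050) - (-1 - 1*0)*8*(-113) = (-25219 + 10050) - (-1 + 0)*(-904) = -15169 - (-1)*(-904) = -15169 - 1*904 = -15169 - 904 = -16073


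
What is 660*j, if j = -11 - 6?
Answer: -11220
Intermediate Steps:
j = -17
660*j = 660*(-17) = -11220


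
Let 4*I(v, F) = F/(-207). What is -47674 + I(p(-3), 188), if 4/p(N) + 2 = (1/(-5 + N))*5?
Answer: -9868565/207 ≈ -47674.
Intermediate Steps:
p(N) = 4/(-2 + 5/(-5 + N)) (p(N) = 4/(-2 + (1/(-5 + N))*5) = 4/(-2 + 5/(-5 + N)))
I(v, F) = -F/828 (I(v, F) = (F/(-207))/4 = (F*(-1/207))/4 = (-F/207)/4 = -F/828)
-47674 + I(p(-3), 188) = -47674 - 1/828*188 = -47674 - 47/207 = -9868565/207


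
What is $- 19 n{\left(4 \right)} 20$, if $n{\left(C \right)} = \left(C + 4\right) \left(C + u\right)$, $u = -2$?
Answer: $-6080$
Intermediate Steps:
$n{\left(C \right)} = \left(-2 + C\right) \left(4 + C\right)$ ($n{\left(C \right)} = \left(C + 4\right) \left(C - 2\right) = \left(4 + C\right) \left(-2 + C\right) = \left(-2 + C\right) \left(4 + C\right)$)
$- 19 n{\left(4 \right)} 20 = - 19 \left(-8 + 4^{2} + 2 \cdot 4\right) 20 = - 19 \left(-8 + 16 + 8\right) 20 = \left(-19\right) 16 \cdot 20 = \left(-304\right) 20 = -6080$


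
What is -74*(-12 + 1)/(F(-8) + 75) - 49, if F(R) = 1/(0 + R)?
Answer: -22839/599 ≈ -38.129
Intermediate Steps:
F(R) = 1/R
-74*(-12 + 1)/(F(-8) + 75) - 49 = -74*(-12 + 1)/(1/(-8) + 75) - 49 = -(-814)/(-1/8 + 75) - 49 = -(-814)/599/8 - 49 = -(-814)*8/599 - 49 = -74*(-88/599) - 49 = 6512/599 - 49 = -22839/599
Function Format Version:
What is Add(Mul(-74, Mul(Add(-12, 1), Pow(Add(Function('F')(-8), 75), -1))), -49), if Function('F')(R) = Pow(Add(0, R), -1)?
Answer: Rational(-22839, 599) ≈ -38.129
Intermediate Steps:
Function('F')(R) = Pow(R, -1)
Add(Mul(-74, Mul(Add(-12, 1), Pow(Add(Function('F')(-8), 75), -1))), -49) = Add(Mul(-74, Mul(Add(-12, 1), Pow(Add(Pow(-8, -1), 75), -1))), -49) = Add(Mul(-74, Mul(-11, Pow(Add(Rational(-1, 8), 75), -1))), -49) = Add(Mul(-74, Mul(-11, Pow(Rational(599, 8), -1))), -49) = Add(Mul(-74, Mul(-11, Rational(8, 599))), -49) = Add(Mul(-74, Rational(-88, 599)), -49) = Add(Rational(6512, 599), -49) = Rational(-22839, 599)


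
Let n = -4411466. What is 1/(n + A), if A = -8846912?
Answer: -1/13258378 ≈ -7.5424e-8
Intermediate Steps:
1/(n + A) = 1/(-4411466 - 8846912) = 1/(-13258378) = -1/13258378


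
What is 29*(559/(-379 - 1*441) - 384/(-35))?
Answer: 1712827/5740 ≈ 298.40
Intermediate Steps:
29*(559/(-379 - 1*441) - 384/(-35)) = 29*(559/(-379 - 441) - 384*(-1/35)) = 29*(559/(-820) + 384/35) = 29*(559*(-1/820) + 384/35) = 29*(-559/820 + 384/35) = 29*(59063/5740) = 1712827/5740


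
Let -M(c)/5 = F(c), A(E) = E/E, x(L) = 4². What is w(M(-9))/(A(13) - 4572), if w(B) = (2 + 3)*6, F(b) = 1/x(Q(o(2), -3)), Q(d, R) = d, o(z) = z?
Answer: -30/4571 ≈ -0.0065631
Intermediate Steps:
x(L) = 16
F(b) = 1/16
A(E) = 1
M(c) = -5/16 (M(c) = -5*1/16 = -5/16)
w(B) = 30 (w(B) = 5*6 = 30)
w(M(-9))/(A(13) - 4572) = 30/(1 - 4572) = 30/(-4571) = 30*(-1/4571) = -30/4571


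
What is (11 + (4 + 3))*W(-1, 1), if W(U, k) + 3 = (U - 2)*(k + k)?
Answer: -162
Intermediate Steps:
W(U, k) = -3 + 2*k*(-2 + U) (W(U, k) = -3 + (U - 2)*(k + k) = -3 + (-2 + U)*(2*k) = -3 + 2*k*(-2 + U))
(11 + (4 + 3))*W(-1, 1) = (11 + (4 + 3))*(-3 - 4*1 + 2*(-1)*1) = (11 + 7)*(-3 - 4 - 2) = 18*(-9) = -162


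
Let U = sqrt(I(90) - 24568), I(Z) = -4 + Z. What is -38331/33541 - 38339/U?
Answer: -38331/33541 + 38339*I*sqrt(24482)/24482 ≈ -1.1428 + 245.03*I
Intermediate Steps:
U = I*sqrt(24482) (U = sqrt((-4 + 90) - 24568) = sqrt(86 - 24568) = sqrt(-24482) = I*sqrt(24482) ≈ 156.47*I)
-38331/33541 - 38339/U = -38331/33541 - 38339*(-I*sqrt(24482)/24482) = -38331*1/33541 - (-38339)*I*sqrt(24482)/24482 = -38331/33541 + 38339*I*sqrt(24482)/24482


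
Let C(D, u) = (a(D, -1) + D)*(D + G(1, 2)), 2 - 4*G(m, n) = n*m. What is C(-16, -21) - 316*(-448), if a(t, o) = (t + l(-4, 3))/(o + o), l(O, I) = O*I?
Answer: 141600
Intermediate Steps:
G(m, n) = 1/2 - m*n/4 (G(m, n) = 1/2 - n*m/4 = 1/2 - m*n/4)
l(O, I) = I*O
a(t, o) = (-12 + t)/(2*o) (a(t, o) = (t + 3*(-4))/(o + o) = (t - 12)/((2*o)) = (-12 + t)*(1/(2*o)) = (-12 + t)/(2*o))
C(D, u) = D*(6 + D/2) (C(D, u) = ((1/2)*(-12 + D)/(-1) + D)*(D + (1/2 - 1/4*1*2)) = ((1/2)*(-1)*(-12 + D) + D)*(D + (1/2 - 1/2)) = ((6 - D/2) + D)*(D + 0) = (6 + D/2)*D = D*(6 + D/2))
C(-16, -21) - 316*(-448) = (1/2)*(-16)*(12 - 16) - 316*(-448) = (1/2)*(-16)*(-4) + 141568 = 32 + 141568 = 141600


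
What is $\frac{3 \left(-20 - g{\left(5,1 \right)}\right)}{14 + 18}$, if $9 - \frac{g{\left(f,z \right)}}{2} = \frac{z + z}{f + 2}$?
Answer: $- \frac{393}{112} \approx -3.5089$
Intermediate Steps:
$g{\left(f,z \right)} = 18 - \frac{4 z}{2 + f}$ ($g{\left(f,z \right)} = 18 - 2 \frac{z + z}{f + 2} = 18 - 2 \frac{2 z}{2 + f} = 18 - \frac{4 z}{2 + f}$)
$\frac{3 \left(-20 - g{\left(5,1 \right)}\right)}{14 + 18} = \frac{3 \left(-20 - \frac{2 \left(18 - 2 + 9 \cdot 5\right)}{2 + 5}\right)}{14 + 18} = \frac{3 \left(-20 - \frac{2 \left(18 - 2 + 45\right)}{7}\right)}{32} = 3 \left(-20 - 2 \cdot \frac{1}{7} \cdot 61\right) \frac{1}{32} = 3 \left(-20 - \frac{122}{7}\right) \frac{1}{32} = 3 \left(- \frac{262}{7}\right) \frac{1}{32} = \left(- \frac{786}{7}\right) \frac{1}{32} = - \frac{393}{112}$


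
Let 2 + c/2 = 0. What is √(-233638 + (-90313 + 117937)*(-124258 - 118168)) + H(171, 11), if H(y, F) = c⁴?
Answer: 256 + I*√6697009462 ≈ 256.0 + 81835.0*I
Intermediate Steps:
c = -4 (c = -4 + 2*0 = -4 + 0 = -4)
H(y, F) = 256 (H(y, F) = (-4)⁴ = 256)
√(-233638 + (-90313 + 117937)*(-124258 - 118168)) + H(171, 11) = √(-233638 + (-90313 + 117937)*(-124258 - 118168)) + 256 = √(-233638 + 27624*(-242426)) + 256 = √(-233638 - 6696775824) + 256 = √(-6697009462) + 256 = I*√6697009462 + 256 = 256 + I*√6697009462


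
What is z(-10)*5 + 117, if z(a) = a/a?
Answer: 122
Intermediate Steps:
z(a) = 1
z(-10)*5 + 117 = 1*5 + 117 = 5 + 117 = 122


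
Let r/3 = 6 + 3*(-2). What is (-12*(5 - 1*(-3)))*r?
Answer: 0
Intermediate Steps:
r = 0 (r = 3*(6 + 3*(-2)) = 3*(6 - 6) = 3*0 = 0)
(-12*(5 - 1*(-3)))*r = -12*(5 - 1*(-3))*0 = -12*(5 + 3)*0 = -12*8*0 = -96*0 = 0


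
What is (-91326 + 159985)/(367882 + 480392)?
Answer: 68659/848274 ≈ 0.080940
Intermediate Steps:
(-91326 + 159985)/(367882 + 480392) = 68659/848274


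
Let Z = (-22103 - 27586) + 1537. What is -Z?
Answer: 48152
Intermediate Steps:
Z = -48152 (Z = -49689 + 1537 = -48152)
-Z = -1*(-48152) = 48152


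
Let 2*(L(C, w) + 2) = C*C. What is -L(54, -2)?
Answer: -1456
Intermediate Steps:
L(C, w) = -2 + C²/2 (L(C, w) = -2 + (C*C)/2 = -2 + C²/2)
-L(54, -2) = -(-2 + (½)*54²) = -(-2 + (½)*2916) = -(-2 + 1458) = -1*1456 = -1456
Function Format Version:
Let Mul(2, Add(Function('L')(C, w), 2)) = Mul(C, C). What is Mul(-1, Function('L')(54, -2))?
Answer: -1456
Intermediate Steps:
Function('L')(C, w) = Add(-2, Mul(Rational(1, 2), Pow(C, 2))) (Function('L')(C, w) = Add(-2, Mul(Rational(1, 2), Mul(C, C))) = Add(-2, Mul(Rational(1, 2), Pow(C, 2))))
Mul(-1, Function('L')(54, -2)) = Mul(-1, Add(-2, Mul(Rational(1, 2), Pow(54, 2)))) = Mul(-1, Add(-2, Mul(Rational(1, 2), 2916))) = Mul(-1, Add(-2, 1458)) = Mul(-1, 1456) = -1456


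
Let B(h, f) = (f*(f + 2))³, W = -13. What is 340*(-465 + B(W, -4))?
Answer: 15980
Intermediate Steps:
B(h, f) = f³*(2 + f)³ (B(h, f) = (f*(2 + f))³ = f³*(2 + f)³)
340*(-465 + B(W, -4)) = 340*(-465 + (-4)³*(2 - 4)³) = 340*(-465 - 64*(-2)³) = 340*(-465 - 64*(-8)) = 340*(-465 + 512) = 340*47 = 15980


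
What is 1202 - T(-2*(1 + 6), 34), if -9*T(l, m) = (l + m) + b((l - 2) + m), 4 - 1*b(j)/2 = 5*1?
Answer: 1204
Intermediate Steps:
b(j) = -2 (b(j) = 8 - 10 = -2)
T(l, m) = 2/9 - l/9 - m/9 (T(l, m) = -((l + m) - 2)/9 = -(-2 + l + m)/9 = 2/9 - l/9 - m/9)
1202 - T(-2*(1 + 6), 34) = 1202 - (2/9 - (-2)*(1 + 6)/9 - 1/9*34) = 1202 - (2/9 - (-2)*7/9 - 34/9) = 1202 - (2/9 - 1/9*(-14) - 34/9) = 1202 - (2/9 + 14/9 - 34/9) = 1202 - 1*(-2) = 1202 + 2 = 1204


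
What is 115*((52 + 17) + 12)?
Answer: 9315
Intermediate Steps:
115*((52 + 17) + 12) = 115*(69 + 12) = 115*81 = 9315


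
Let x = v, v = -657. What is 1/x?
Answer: -1/657 ≈ -0.0015221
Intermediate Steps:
x = -657
1/x = 1/(-657) = -1/657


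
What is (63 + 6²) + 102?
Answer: 201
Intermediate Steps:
(63 + 6²) + 102 = (63 + 36) + 102 = 99 + 102 = 201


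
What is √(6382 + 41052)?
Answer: √47434 ≈ 217.79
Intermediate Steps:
√(6382 + 41052) = √47434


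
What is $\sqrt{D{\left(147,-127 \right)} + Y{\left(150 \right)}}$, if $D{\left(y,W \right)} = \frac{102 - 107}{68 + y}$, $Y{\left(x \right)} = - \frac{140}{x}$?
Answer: $\frac{i \sqrt{397965}}{645} \approx 0.97805 i$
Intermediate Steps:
$D{\left(y,W \right)} = - \frac{5}{68 + y}$
$\sqrt{D{\left(147,-127 \right)} + Y{\left(150 \right)}} = \sqrt{- \frac{5}{68 + 147} - \frac{140}{150}} = \sqrt{- \frac{5}{215} - \frac{14}{15}} = \sqrt{\left(-5\right) \frac{1}{215} - \frac{14}{15}} = \sqrt{- \frac{1}{43} - \frac{14}{15}} = \sqrt{- \frac{617}{645}} = \frac{i \sqrt{397965}}{645}$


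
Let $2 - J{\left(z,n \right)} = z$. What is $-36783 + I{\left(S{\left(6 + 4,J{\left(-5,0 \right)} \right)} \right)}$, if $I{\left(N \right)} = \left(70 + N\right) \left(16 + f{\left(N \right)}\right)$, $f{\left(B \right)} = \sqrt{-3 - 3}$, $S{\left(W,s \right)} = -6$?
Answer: $-35759 + 64 i \sqrt{6} \approx -35759.0 + 156.77 i$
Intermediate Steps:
$J{\left(z,n \right)} = 2 - z$
$f{\left(B \right)} = i \sqrt{6}$ ($f{\left(B \right)} = \sqrt{-6} = i \sqrt{6}$)
$I{\left(N \right)} = \left(16 + i \sqrt{6}\right) \left(70 + N\right)$ ($I{\left(N \right)} = \left(70 + N\right) \left(16 + i \sqrt{6}\right) = \left(16 + i \sqrt{6}\right) \left(70 + N\right)$)
$-36783 + I{\left(S{\left(6 + 4,J{\left(-5,0 \right)} \right)} \right)} = -36783 + \left(1120 + 16 \left(-6\right) + 70 i \sqrt{6} + i \left(-6\right) \sqrt{6}\right) = -36783 + \left(1120 - 96 + 70 i \sqrt{6} - 6 i \sqrt{6}\right) = -36783 + \left(1024 + 64 i \sqrt{6}\right) = -35759 + 64 i \sqrt{6}$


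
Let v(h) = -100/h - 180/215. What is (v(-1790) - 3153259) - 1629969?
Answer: -36816511930/7697 ≈ -4.7832e+6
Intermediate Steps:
v(h) = -36/43 - 100/h (v(h) = -100/h - 180*1/215 = -100/h - 36/43 = -36/43 - 100/h)
(v(-1790) - 3153259) - 1629969 = ((-36/43 - 100/(-1790)) - 3153259) - 1629969 = ((-36/43 - 100*(-1/1790)) - 3153259) - 1629969 = ((-36/43 + 10/179) - 3153259) - 1629969 = (-6014/7697 - 3153259) - 1629969 = -24270640537/7697 - 1629969 = -36816511930/7697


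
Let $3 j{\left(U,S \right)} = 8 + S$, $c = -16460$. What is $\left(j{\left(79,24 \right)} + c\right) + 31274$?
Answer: $\frac{44474}{3} \approx 14825.0$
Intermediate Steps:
$j{\left(U,S \right)} = \frac{8}{3} + \frac{S}{3}$ ($j{\left(U,S \right)} = \frac{8 + S}{3} = \frac{8}{3} + \frac{S}{3}$)
$\left(j{\left(79,24 \right)} + c\right) + 31274 = \left(\left(\frac{8}{3} + \frac{1}{3} \cdot 24\right) - 16460\right) + 31274 = \left(\left(\frac{8}{3} + 8\right) - 16460\right) + 31274 = \left(\frac{32}{3} - 16460\right) + 31274 = - \frac{49348}{3} + 31274 = \frac{44474}{3}$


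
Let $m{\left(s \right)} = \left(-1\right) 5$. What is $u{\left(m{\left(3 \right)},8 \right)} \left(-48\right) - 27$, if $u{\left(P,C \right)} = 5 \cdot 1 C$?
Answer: $-1947$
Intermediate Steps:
$m{\left(s \right)} = -5$
$u{\left(P,C \right)} = 5 C$
$u{\left(m{\left(3 \right)},8 \right)} \left(-48\right) - 27 = 5 \cdot 8 \left(-48\right) - 27 = 40 \left(-48\right) - 27 = -1920 - 27 = -1947$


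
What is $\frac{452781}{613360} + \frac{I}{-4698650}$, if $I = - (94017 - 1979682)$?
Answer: $\frac{353042895}{1047986896} \approx 0.33688$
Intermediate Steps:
$I = 1885665$ ($I = \left(-1\right) \left(-1885665\right) = 1885665$)
$\frac{452781}{613360} + \frac{I}{-4698650} = \frac{452781}{613360} + \frac{1885665}{-4698650} = 452781 \cdot \frac{1}{613360} + 1885665 \left(- \frac{1}{4698650}\right) = \frac{452781}{613360} - \frac{377133}{939730} = \frac{353042895}{1047986896}$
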